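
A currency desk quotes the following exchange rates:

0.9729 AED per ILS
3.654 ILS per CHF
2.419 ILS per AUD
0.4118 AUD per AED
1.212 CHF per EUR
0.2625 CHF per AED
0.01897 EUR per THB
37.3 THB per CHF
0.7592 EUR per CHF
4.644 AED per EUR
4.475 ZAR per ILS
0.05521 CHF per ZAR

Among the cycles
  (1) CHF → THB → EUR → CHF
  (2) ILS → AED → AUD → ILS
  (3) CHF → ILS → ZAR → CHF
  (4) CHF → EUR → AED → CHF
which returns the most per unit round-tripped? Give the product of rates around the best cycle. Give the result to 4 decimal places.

0.9691

(1) 37.3 × 0.01897 × 1.212 = 0.85759
(2) 0.9729 × 0.4118 × 2.419 = 0.96915
(3) 3.654 × 4.475 × 0.05521 = 0.90277
(4) 0.7592 × 4.644 × 0.2625 = 0.92550
Highest is cycle (2) at 0.9691 (≤1, no arbitrage).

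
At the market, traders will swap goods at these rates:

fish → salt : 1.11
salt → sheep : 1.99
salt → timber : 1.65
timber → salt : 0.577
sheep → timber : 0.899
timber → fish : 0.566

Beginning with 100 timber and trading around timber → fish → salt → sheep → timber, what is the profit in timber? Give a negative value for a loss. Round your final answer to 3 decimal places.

100 timber × 0.566 = 56.6 fish
56.6 fish × 1.11 = 62.826 salt
62.826 salt × 1.99 = 125.02374 sheep
125.02374 sheep × 0.899 = 112.39634226 timber
Net change: 112.39634226 − 100 = 12.39634226 timber

12.396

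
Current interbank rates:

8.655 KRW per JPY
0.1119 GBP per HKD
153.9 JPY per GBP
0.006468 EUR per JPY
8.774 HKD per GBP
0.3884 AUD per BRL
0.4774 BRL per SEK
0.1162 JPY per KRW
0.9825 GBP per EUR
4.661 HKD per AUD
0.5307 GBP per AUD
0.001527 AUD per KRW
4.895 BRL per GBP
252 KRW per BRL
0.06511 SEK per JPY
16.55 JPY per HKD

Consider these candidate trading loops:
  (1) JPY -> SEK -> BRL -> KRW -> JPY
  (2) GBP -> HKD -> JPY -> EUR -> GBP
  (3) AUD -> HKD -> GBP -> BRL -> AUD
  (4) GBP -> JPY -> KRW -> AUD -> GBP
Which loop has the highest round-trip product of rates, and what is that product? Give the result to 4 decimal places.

(1) 0.06511 × 0.4774 × 252 × 0.1162 = 0.91020
(2) 8.774 × 16.55 × 0.006468 × 0.9825 = 0.92278
(3) 4.661 × 0.1119 × 4.895 × 0.3884 = 0.99161
(4) 153.9 × 8.655 × 0.001527 × 0.5307 = 1.07943
Highest is cycle (4) at 1.0794 (>1, arbitrage).

1.0794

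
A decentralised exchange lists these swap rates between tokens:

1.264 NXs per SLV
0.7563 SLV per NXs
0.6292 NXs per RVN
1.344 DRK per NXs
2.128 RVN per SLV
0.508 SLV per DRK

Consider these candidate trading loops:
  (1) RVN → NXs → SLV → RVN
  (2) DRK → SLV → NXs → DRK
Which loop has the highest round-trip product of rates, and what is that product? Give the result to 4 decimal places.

(1) 0.6292 × 0.7563 × 2.128 = 1.01264
(2) 0.508 × 1.264 × 1.344 = 0.86300
Highest is cycle (1) at 1.0126 (>1, arbitrage).

1.0126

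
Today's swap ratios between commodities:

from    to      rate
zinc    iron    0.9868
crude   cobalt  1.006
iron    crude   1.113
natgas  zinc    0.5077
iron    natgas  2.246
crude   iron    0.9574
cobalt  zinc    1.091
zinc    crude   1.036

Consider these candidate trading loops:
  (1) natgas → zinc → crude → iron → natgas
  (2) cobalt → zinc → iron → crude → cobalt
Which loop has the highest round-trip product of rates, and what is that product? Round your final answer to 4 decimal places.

1.2054

(1) 0.5077 × 1.036 × 0.9574 × 2.246 = 1.13102
(2) 1.091 × 0.9868 × 1.113 × 1.006 = 1.20544
Highest is cycle (2) at 1.2054 (>1, arbitrage).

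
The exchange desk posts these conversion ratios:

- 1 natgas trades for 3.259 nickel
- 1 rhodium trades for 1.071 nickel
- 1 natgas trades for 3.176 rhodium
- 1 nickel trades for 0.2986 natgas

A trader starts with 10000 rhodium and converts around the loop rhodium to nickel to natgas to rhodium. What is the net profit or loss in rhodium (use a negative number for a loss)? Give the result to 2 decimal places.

156.87

10000 rhodium × 1.071 = 10710 nickel
10710 nickel × 0.2986 = 3198.006 natgas
3198.006 natgas × 3.176 = 10156.867056 rhodium
Net change: 10156.867056 − 10000 = 156.867056 rhodium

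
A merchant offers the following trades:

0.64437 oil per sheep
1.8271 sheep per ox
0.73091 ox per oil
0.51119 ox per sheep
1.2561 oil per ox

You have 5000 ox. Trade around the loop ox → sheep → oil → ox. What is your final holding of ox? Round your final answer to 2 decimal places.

5000 ox × 1.8271 = 9135.5 sheep
9135.5 sheep × 0.64437 = 5886.642135 oil
5886.642135 oil × 0.73091 = 4302.60560289285 ox

4302.61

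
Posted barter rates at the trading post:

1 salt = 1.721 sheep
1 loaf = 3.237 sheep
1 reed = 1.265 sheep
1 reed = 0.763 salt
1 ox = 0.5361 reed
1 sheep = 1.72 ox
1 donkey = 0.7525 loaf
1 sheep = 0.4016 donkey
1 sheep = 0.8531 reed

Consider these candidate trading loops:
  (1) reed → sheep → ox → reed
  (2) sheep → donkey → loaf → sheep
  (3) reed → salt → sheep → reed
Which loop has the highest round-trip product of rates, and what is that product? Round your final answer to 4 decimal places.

1.1664

(1) 1.265 × 1.72 × 0.5361 = 1.16645
(2) 0.4016 × 0.7525 × 3.237 = 0.97823
(3) 0.763 × 1.721 × 0.8531 = 1.12023
Highest is cycle (1) at 1.1664 (>1, arbitrage).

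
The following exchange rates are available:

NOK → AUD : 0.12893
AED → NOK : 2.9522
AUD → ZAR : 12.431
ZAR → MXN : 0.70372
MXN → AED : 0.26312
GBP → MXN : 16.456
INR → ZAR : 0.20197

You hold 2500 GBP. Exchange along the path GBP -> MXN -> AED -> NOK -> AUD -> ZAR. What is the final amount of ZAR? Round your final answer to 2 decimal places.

2500 GBP × 16.456 = 41140 MXN
41140 MXN × 0.26312 = 10824.7568 AED
10824.7568 AED × 2.9522 = 31956.84702496 NOK
31956.84702496 NOK × 0.12893 = 4120.1962869280928 AUD
4120.1962869280928 AUD × 12.431 = 51218.1600428031215968 ZAR

51218.16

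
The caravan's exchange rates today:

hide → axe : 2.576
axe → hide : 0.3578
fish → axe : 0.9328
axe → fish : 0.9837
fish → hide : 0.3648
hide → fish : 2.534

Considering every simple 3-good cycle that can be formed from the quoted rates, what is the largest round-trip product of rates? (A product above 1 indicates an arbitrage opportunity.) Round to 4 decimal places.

hide→axe→fish→hide: 2.576 × 0.9837 × 0.3648 = 0.92441
hide→fish→axe→hide: 2.534 × 0.9328 × 0.3578 = 0.84574
Maximum is hide→axe→fish→hide at 0.9244; no arbitrage — every cycle loses value.

0.9244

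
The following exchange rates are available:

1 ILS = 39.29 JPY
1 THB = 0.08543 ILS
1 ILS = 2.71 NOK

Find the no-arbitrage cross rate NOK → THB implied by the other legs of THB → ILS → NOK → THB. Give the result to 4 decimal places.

4.3194

Known legs of the cycle: 0.08543 × 2.71 = 0.2315153
For no arbitrage the full-cycle product must be 1, so the missing rate is 1 / 0.2315153 ≈ 4.319369.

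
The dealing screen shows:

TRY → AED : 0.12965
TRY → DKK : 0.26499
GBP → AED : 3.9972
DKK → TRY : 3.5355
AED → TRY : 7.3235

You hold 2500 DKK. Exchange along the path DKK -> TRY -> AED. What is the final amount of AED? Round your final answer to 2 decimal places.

2500 DKK × 3.5355 = 8838.75 TRY
8838.75 TRY × 0.12965 = 1145.9439375 AED

1145.94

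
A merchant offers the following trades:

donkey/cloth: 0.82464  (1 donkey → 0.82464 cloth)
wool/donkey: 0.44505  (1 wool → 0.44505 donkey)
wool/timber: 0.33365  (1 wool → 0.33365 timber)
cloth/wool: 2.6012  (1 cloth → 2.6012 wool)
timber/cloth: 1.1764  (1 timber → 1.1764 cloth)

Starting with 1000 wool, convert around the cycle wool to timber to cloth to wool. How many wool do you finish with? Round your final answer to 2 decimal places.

1000 wool × 0.33365 = 333.65 timber
333.65 timber × 1.1764 = 392.50586 cloth
392.50586 cloth × 2.6012 = 1020.986243032 wool

1020.99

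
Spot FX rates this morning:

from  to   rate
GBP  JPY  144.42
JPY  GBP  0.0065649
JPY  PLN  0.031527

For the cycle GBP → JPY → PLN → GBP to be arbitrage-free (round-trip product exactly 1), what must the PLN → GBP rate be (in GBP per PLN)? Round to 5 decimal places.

Known legs of the cycle: 144.42 × 0.031527 = 4.55312934
For no arbitrage the full-cycle product must be 1, so the missing rate is 1 / 4.55312934 ≈ 0.2196292.

0.21963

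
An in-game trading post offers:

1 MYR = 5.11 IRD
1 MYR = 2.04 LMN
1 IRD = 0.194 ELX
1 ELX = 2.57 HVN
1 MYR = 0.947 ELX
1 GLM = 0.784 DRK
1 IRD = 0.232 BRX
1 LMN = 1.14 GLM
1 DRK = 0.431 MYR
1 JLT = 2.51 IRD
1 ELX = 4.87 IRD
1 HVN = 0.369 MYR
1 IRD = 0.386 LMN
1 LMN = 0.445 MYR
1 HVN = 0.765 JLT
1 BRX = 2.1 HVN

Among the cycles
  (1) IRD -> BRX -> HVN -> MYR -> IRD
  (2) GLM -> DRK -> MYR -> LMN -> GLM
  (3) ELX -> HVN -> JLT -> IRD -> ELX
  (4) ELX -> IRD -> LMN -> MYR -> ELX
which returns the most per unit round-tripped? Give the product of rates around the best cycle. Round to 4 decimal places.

0.9573

(1) 0.232 × 2.1 × 0.369 × 5.11 = 0.91866
(2) 0.784 × 0.431 × 2.04 × 1.14 = 0.78583
(3) 2.57 × 0.765 × 2.51 × 0.194 = 0.95735
(4) 4.87 × 0.386 × 0.445 × 0.947 = 0.79218
Highest is cycle (3) at 0.9573 (≤1, no arbitrage).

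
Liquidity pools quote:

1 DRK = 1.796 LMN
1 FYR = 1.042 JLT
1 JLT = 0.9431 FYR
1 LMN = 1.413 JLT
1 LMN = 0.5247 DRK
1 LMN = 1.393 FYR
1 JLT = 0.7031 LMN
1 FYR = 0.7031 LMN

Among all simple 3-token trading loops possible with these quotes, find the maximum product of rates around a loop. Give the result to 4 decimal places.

FYR→JLT→LMN→FYR: 1.042 × 0.7031 × 1.393 = 1.02055
FYR→LMN→JLT→FYR: 0.7031 × 1.413 × 0.9431 = 0.93695
Maximum is FYR→JLT→LMN→FYR at 1.0206; arbitrage exists.

1.0206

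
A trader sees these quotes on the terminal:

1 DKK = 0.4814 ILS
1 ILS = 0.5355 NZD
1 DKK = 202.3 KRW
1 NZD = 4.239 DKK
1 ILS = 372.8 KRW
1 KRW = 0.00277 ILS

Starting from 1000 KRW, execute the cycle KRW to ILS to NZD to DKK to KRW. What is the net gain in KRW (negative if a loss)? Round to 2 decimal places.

1000 KRW × 0.00277 = 2.77 ILS
2.77 ILS × 0.5355 = 1.483335 NZD
1.483335 NZD × 4.239 = 6.287857065 DKK
6.287857065 DKK × 202.3 = 1272.0334842495 KRW
Net change: 1272.0334842495 − 1000 = 272.0334842495 KRW

272.03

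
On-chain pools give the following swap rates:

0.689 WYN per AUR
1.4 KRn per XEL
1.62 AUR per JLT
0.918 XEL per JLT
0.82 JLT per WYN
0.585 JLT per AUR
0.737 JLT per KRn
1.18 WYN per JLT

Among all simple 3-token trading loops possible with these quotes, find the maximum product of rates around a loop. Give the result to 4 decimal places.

0.9472

KRn→JLT→XEL→KRn: 0.737 × 0.918 × 1.4 = 0.94719
AUR→WYN→JLT→AUR: 0.689 × 0.82 × 1.62 = 0.91527
Maximum is KRn→JLT→XEL→KRn at 0.9472; no arbitrage — every cycle loses value.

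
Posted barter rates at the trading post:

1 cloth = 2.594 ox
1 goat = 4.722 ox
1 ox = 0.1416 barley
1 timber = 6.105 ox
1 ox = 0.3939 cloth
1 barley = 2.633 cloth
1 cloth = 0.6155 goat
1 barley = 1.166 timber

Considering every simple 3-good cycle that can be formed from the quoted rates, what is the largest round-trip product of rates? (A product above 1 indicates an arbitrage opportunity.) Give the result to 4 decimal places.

goat→ox→cloth→goat: 4.722 × 0.3939 × 0.6155 = 1.14483
barley→timber→ox→barley: 1.166 × 6.105 × 0.1416 = 1.00797
barley→cloth→ox→barley: 2.633 × 2.594 × 0.1416 = 0.96713
Maximum is goat→ox→cloth→goat at 1.1448; arbitrage exists.

1.1448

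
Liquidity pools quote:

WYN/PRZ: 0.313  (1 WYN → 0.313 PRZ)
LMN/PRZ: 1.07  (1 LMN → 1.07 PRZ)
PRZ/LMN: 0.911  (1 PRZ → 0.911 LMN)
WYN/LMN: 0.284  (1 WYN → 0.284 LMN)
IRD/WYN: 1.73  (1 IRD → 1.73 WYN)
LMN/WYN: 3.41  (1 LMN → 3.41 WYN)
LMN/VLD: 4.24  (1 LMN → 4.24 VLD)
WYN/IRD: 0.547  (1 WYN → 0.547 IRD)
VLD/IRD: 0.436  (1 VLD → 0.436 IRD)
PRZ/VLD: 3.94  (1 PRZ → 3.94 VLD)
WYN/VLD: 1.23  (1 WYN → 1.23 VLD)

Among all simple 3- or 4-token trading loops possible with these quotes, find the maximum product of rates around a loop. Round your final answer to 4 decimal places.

0.9723

PRZ→LMN→WYN→PRZ: 0.911 × 3.41 × 0.313 = 0.97234
PRZ→VLD→IRD→WYN→PRZ: 3.94 × 0.436 × 1.73 × 0.313 = 0.93019
VLD→IRD→WYN→VLD: 0.436 × 1.73 × 1.23 = 0.92776
VLD→IRD→WYN→LMN→VLD: 0.436 × 1.73 × 0.284 × 4.24 = 0.90827
Maximum is PRZ→LMN→WYN→PRZ at 0.9723; no arbitrage — every cycle loses value.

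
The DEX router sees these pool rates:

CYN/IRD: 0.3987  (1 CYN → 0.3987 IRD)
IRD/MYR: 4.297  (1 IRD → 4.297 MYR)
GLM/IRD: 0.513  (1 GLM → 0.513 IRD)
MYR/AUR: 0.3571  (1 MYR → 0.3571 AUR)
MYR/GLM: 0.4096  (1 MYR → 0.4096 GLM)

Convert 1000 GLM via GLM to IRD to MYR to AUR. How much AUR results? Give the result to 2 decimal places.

787.18

1000 GLM × 0.513 = 513 IRD
513 IRD × 4.297 = 2204.361 MYR
2204.361 MYR × 0.3571 = 787.1773131 AUR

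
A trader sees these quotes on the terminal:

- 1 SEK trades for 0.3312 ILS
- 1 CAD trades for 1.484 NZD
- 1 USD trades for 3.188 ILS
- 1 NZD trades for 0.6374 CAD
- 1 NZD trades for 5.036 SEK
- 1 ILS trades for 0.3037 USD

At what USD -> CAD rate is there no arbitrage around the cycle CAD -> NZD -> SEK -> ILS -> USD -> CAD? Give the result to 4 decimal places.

1.3303

Known legs of the cycle: 1.484 × 5.036 × 0.3312 × 0.3037 = 0.75171764134656
For no arbitrage the full-cycle product must be 1, so the missing rate is 1 / 0.75171764134656 ≈ 1.330287.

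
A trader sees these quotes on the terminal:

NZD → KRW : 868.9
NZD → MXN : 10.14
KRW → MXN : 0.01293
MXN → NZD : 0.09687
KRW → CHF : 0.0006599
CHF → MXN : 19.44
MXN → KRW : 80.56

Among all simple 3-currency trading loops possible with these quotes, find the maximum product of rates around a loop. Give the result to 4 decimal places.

NZD→KRW→MXN→NZD: 868.9 × 0.01293 × 0.09687 = 1.08832
CHF→MXN→KRW→CHF: 19.44 × 80.56 × 0.0006599 = 1.03346
Maximum is NZD→KRW→MXN→NZD at 1.0883; arbitrage exists.

1.0883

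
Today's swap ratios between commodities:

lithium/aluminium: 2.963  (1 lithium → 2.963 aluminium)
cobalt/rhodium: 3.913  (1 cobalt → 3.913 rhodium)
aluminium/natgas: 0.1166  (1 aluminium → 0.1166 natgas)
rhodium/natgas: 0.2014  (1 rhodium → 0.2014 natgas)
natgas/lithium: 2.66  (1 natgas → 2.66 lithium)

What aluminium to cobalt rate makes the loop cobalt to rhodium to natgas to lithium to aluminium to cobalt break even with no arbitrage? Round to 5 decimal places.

0.16100

Known legs of the cycle: 3.913 × 0.2014 × 2.66 × 2.963 = 6.211301379556
For no arbitrage the full-cycle product must be 1, so the missing rate is 1 / 6.211301379556 ≈ 0.1609969.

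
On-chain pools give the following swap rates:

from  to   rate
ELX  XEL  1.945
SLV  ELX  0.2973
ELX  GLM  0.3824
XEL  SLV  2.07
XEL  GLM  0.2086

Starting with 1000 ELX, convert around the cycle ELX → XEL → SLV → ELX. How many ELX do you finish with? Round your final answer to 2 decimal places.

1196.97

1000 ELX × 1.945 = 1945 XEL
1945 XEL × 2.07 = 4026.15 SLV
4026.15 SLV × 0.2973 = 1196.974395 ELX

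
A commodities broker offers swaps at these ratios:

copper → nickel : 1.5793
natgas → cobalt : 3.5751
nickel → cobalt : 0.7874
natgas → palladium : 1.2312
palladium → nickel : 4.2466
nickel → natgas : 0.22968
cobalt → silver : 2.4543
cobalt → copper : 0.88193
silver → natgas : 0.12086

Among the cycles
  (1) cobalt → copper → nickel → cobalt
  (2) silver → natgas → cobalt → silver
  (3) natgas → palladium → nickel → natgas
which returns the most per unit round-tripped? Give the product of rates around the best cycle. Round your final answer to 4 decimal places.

(1) 0.88193 × 1.5793 × 0.7874 = 1.09672
(2) 0.12086 × 3.5751 × 2.4543 = 1.06047
(3) 1.2312 × 4.2466 × 0.22968 = 1.20086
Highest is cycle (3) at 1.2009 (>1, arbitrage).

1.2009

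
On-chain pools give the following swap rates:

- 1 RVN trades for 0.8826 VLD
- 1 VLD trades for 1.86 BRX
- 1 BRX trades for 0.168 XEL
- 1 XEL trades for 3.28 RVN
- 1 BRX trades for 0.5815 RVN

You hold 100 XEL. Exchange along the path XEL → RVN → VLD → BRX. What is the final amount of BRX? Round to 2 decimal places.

100 XEL × 3.28 = 328 RVN
328 RVN × 0.8826 = 289.4928 VLD
289.4928 VLD × 1.86 = 538.456608 BRX

538.46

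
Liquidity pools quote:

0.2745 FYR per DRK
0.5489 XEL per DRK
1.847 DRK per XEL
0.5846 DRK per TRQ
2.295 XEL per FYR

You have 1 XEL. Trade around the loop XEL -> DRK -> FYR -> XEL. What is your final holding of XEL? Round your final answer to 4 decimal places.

1.1636

1 XEL × 1.847 = 1.847 DRK
1.847 DRK × 0.2745 = 0.5070015 FYR
0.5070015 FYR × 2.295 = 1.1635684425 XEL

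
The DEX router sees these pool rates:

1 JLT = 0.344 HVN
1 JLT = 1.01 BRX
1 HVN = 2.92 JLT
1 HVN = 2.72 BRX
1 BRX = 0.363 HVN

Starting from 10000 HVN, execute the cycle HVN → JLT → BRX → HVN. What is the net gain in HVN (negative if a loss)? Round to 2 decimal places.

10000 HVN × 2.92 = 29200 JLT
29200 JLT × 1.01 = 29492 BRX
29492 BRX × 0.363 = 10705.596 HVN
Net change: 10705.596 − 10000 = 705.596 HVN

705.60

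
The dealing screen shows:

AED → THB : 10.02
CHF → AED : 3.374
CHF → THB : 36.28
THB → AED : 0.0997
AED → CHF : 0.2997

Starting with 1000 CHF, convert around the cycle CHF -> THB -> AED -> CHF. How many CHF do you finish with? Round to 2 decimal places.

1084.05

1000 CHF × 36.28 = 36280 THB
36280 THB × 0.0997 = 3617.116 AED
3617.116 AED × 0.2997 = 1084.0496652 CHF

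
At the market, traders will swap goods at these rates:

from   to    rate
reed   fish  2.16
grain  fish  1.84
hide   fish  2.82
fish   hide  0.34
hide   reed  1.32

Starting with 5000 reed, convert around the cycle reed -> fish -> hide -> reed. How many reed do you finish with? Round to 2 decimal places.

4847.04

5000 reed × 2.16 = 10800 fish
10800 fish × 0.34 = 3672 hide
3672 hide × 1.32 = 4847.04 reed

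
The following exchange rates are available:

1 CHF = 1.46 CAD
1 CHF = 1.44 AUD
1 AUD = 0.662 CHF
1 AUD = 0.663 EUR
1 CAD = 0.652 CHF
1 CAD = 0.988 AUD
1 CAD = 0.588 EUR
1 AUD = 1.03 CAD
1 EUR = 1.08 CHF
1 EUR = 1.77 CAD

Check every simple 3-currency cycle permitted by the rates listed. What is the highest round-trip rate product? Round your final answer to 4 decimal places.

1.1594

EUR→CAD→AUD→EUR: 1.77 × 0.988 × 0.663 = 1.15943
EUR→CHF→AUD→EUR: 1.08 × 1.44 × 0.663 = 1.03110
AUD→CAD→CHF→AUD: 1.03 × 0.652 × 1.44 = 0.96705
AUD→CHF→CAD→AUD: 0.662 × 1.46 × 0.988 = 0.95492
EUR→CHF→CAD→EUR: 1.08 × 1.46 × 0.588 = 0.92716
Maximum is EUR→CAD→AUD→EUR at 1.1594; arbitrage exists.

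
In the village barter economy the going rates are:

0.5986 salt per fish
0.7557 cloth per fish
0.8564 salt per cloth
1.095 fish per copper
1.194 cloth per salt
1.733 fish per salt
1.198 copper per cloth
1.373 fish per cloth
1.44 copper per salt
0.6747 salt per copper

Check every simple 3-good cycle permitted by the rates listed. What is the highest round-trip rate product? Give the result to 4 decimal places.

1.1216

fish→cloth→salt→fish: 0.7557 × 0.8564 × 1.733 = 1.12157
copper→fish→cloth→copper: 1.095 × 0.7557 × 1.198 = 0.99133
fish→salt→cloth→fish: 0.5986 × 1.194 × 1.373 = 0.98132
copper→salt→cloth→copper: 0.6747 × 1.194 × 1.198 = 0.96510
copper→fish→salt→copper: 1.095 × 0.5986 × 1.44 = 0.94387
Maximum is fish→cloth→salt→fish at 1.1216; arbitrage exists.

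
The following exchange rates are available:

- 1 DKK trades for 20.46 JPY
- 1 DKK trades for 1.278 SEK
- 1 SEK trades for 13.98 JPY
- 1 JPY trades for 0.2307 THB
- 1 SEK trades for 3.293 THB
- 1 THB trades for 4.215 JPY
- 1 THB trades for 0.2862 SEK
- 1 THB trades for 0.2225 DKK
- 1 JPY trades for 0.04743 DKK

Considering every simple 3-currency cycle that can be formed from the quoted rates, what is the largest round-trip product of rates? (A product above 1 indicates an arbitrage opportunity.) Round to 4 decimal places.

1.0502

DKK→JPY→THB→DKK: 20.46 × 0.2307 × 0.2225 = 1.05023
DKK→SEK→THB→DKK: 1.278 × 3.293 × 0.2225 = 0.93638
THB→SEK→JPY→THB: 0.2862 × 13.98 × 0.2307 = 0.92305
DKK→SEK→JPY→DKK: 1.278 × 13.98 × 0.04743 = 0.84741
Maximum is DKK→JPY→THB→DKK at 1.0502; arbitrage exists.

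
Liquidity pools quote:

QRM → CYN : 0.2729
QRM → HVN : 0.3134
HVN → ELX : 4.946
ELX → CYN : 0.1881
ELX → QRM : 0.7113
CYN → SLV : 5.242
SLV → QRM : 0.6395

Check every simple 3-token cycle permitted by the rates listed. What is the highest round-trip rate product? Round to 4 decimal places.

1.1026

HVN→ELX→QRM→HVN: 4.946 × 0.7113 × 0.3134 = 1.10257
SLV→QRM→CYN→SLV: 0.6395 × 0.2729 × 5.242 = 0.91483
Maximum is HVN→ELX→QRM→HVN at 1.1026; arbitrage exists.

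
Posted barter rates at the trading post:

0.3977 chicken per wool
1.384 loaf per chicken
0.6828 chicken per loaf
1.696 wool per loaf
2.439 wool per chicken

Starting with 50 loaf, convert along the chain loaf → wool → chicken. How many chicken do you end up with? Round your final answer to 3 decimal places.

50 loaf × 1.696 = 84.8 wool
84.8 wool × 0.3977 = 33.72496 chicken

33.725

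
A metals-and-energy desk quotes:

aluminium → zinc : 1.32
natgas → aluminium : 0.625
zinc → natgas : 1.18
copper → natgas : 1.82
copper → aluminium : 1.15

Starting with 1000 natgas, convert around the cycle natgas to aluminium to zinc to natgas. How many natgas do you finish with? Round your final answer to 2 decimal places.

973.50

1000 natgas × 0.625 = 625 aluminium
625 aluminium × 1.32 = 825 zinc
825 zinc × 1.18 = 973.5 natgas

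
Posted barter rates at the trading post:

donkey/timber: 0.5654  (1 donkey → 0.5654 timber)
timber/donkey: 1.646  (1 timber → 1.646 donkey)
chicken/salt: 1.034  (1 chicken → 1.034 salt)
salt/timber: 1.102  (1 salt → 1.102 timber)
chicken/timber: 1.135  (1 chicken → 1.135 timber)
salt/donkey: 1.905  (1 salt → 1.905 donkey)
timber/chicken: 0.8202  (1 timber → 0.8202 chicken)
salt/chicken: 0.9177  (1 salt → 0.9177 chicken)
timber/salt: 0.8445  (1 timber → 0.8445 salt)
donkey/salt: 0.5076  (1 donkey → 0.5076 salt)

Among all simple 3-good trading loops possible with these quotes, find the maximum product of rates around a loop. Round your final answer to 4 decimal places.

0.9346

timber→chicken→salt→timber: 0.8202 × 1.034 × 1.102 = 0.93459
timber→donkey→salt→timber: 1.646 × 0.5076 × 1.102 = 0.92073
timber→salt→donkey→timber: 0.8445 × 1.905 × 0.5654 = 0.90960
timber→salt→chicken→timber: 0.8445 × 0.9177 × 1.135 = 0.87962
Maximum is timber→chicken→salt→timber at 0.9346; no arbitrage — every cycle loses value.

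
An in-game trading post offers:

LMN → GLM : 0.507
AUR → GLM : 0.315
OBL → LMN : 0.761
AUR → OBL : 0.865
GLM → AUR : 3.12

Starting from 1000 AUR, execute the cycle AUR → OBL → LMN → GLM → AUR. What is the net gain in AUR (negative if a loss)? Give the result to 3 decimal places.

41.270

1000 AUR × 0.865 = 865 OBL
865 OBL × 0.761 = 658.265 LMN
658.265 LMN × 0.507 = 333.740355 GLM
333.740355 GLM × 3.12 = 1041.2699076 AUR
Net change: 1041.2699076 − 1000 = 41.2699076 AUR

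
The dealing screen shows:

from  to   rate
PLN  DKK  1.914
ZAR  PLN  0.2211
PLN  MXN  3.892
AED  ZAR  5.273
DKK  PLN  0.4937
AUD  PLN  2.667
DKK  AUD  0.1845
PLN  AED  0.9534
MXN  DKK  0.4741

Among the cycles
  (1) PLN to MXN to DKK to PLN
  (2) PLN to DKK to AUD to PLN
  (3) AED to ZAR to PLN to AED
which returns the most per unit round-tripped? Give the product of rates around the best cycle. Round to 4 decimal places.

1.1115

(1) 3.892 × 0.4741 × 0.4937 = 0.91097
(2) 1.914 × 0.1845 × 2.667 = 0.94181
(3) 5.273 × 0.2211 × 0.9534 = 1.11153
Highest is cycle (3) at 1.1115 (>1, arbitrage).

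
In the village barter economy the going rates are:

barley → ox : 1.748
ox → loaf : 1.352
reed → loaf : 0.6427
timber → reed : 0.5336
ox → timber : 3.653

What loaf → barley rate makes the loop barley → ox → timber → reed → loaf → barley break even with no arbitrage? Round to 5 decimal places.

0.45665

Known legs of the cycle: 1.748 × 3.653 × 0.5336 × 0.6427 = 2.18985430465568
For no arbitrage the full-cycle product must be 1, so the missing rate is 1 / 2.18985430465568 ≈ 0.4566514.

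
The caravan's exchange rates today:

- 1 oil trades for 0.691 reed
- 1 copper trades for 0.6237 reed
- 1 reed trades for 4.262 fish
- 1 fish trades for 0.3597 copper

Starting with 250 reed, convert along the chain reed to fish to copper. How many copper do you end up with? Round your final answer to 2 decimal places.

383.26

250 reed × 4.262 = 1065.5 fish
1065.5 fish × 0.3597 = 383.26035 copper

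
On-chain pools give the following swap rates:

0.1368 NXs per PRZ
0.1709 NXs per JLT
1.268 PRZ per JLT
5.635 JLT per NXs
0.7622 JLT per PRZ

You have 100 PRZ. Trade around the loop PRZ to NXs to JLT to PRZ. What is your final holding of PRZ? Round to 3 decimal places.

100 PRZ × 0.1368 = 13.68 NXs
13.68 NXs × 5.635 = 77.0868 JLT
77.0868 JLT × 1.268 = 97.7460624 PRZ

97.746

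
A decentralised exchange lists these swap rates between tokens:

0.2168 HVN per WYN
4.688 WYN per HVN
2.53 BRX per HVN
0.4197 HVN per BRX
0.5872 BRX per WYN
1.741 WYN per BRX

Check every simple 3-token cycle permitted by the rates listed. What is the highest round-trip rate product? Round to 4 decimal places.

HVN→WYN→BRX→HVN: 4.688 × 0.5872 × 0.4197 = 1.15535
HVN→BRX→WYN→HVN: 2.53 × 1.741 × 0.2168 = 0.95495
Maximum is HVN→WYN→BRX→HVN at 1.1553; arbitrage exists.

1.1553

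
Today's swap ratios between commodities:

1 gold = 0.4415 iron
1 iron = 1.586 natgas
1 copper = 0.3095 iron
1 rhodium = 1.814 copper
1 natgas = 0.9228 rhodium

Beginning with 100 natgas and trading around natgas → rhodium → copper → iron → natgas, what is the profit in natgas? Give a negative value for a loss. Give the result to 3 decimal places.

-17.831

100 natgas × 0.9228 = 92.28 rhodium
92.28 rhodium × 1.814 = 167.39592 copper
167.39592 copper × 0.3095 = 51.80903724 iron
51.80903724 iron × 1.586 = 82.16913306264 natgas
Net change: 82.16913306264 − 100 = -17.83086693736 natgas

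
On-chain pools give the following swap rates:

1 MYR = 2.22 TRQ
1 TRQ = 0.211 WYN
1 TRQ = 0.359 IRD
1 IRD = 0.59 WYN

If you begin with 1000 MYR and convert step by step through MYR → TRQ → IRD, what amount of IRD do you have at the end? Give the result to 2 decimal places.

1000 MYR × 2.22 = 2220 TRQ
2220 TRQ × 0.359 = 796.98 IRD

796.98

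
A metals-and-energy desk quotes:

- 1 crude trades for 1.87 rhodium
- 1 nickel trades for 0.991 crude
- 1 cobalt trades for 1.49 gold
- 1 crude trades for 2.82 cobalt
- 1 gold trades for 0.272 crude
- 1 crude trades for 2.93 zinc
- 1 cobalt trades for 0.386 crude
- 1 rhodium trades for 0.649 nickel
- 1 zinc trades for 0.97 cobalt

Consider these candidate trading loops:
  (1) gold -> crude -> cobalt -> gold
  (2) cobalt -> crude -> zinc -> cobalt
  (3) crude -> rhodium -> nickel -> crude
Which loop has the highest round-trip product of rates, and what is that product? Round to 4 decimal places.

(1) 0.272 × 2.82 × 1.49 = 1.14289
(2) 0.386 × 2.93 × 0.97 = 1.09705
(3) 1.87 × 0.649 × 0.991 = 1.20271
Highest is cycle (3) at 1.2027 (>1, arbitrage).

1.2027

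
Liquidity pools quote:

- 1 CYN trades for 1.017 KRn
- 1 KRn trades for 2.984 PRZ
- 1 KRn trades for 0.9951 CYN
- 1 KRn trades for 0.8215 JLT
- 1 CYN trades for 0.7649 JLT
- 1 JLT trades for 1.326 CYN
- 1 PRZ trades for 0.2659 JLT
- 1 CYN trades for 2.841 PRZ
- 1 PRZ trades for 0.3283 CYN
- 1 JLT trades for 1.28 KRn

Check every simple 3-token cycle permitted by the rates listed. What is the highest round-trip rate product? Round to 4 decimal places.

1.1078

JLT→CYN→KRn→JLT: 1.326 × 1.017 × 0.8215 = 1.10783
PRZ→JLT→KRn→PRZ: 0.2659 × 1.28 × 2.984 = 1.01561
PRZ→JLT→CYN→PRZ: 0.2659 × 1.326 × 2.841 = 1.00169
PRZ→CYN→KRn→PRZ: 0.3283 × 1.017 × 2.984 = 0.99630
JLT→KRn→CYN→JLT: 1.28 × 0.9951 × 0.7649 = 0.97427
Maximum is JLT→CYN→KRn→JLT at 1.1078; arbitrage exists.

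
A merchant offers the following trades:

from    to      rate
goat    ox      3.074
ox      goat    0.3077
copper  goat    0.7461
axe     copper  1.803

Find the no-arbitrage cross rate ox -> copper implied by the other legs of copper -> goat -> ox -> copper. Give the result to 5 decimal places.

Known legs of the cycle: 0.7461 × 3.074 = 2.2935114
For no arbitrage the full-cycle product must be 1, so the missing rate is 1 / 2.2935114 ≈ 0.4360127.

0.43601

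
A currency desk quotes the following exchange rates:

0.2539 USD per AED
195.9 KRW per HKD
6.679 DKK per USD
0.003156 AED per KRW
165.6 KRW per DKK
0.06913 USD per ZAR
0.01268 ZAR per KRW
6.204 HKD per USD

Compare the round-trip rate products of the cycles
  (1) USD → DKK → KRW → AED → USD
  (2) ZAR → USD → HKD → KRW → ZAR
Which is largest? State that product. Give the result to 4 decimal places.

(1) 6.679 × 165.6 × 0.003156 × 0.2539 = 0.88628
(2) 0.06913 × 6.204 × 195.9 × 0.01268 = 1.06535
Highest is cycle (2) at 1.0653 (>1, arbitrage).

1.0653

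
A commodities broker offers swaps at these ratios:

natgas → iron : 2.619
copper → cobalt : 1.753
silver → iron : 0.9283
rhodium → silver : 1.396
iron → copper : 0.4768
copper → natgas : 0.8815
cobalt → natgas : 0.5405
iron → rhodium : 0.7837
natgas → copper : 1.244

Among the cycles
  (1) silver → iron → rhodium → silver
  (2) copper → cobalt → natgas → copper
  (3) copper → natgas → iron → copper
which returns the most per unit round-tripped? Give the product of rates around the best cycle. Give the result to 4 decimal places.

(1) 0.9283 × 0.7837 × 1.396 = 1.01560
(2) 1.753 × 0.5405 × 1.244 = 1.17869
(3) 0.8815 × 2.619 × 0.4768 = 1.10076
Highest is cycle (2) at 1.1787 (>1, arbitrage).

1.1787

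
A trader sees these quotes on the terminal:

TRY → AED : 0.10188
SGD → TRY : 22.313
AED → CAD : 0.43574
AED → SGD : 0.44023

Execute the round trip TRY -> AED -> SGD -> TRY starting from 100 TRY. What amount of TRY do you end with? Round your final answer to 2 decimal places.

100.08

100 TRY × 0.10188 = 10.188 AED
10.188 AED × 0.44023 = 4.48506324 SGD
4.48506324 SGD × 22.313 = 100.07521607412 TRY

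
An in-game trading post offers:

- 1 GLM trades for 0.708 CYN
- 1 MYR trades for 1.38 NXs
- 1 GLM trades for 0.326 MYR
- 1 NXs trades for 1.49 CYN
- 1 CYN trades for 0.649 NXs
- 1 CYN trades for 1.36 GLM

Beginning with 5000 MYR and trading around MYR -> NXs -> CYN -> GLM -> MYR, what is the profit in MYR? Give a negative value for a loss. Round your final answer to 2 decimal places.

5000 MYR × 1.38 = 6900 NXs
6900 NXs × 1.49 = 10281 CYN
10281 CYN × 1.36 = 13982.16 GLM
13982.16 GLM × 0.326 = 4558.18416 MYR
Net change: 4558.18416 − 5000 = -441.81584 MYR

-441.82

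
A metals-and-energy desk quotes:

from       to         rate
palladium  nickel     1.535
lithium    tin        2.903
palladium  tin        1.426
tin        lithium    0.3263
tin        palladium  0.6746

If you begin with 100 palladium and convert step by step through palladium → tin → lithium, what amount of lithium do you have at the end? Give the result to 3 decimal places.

46.530

100 palladium × 1.426 = 142.6 tin
142.6 tin × 0.3263 = 46.53038 lithium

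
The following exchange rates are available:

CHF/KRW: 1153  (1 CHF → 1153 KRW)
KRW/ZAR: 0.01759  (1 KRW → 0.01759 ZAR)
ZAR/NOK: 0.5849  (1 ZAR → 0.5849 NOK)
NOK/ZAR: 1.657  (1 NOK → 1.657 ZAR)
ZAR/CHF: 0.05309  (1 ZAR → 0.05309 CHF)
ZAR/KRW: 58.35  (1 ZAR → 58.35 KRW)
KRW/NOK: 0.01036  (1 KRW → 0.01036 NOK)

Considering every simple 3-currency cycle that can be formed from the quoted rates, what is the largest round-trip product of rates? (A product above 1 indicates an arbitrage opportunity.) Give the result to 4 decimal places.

1.0767

ZAR→CHF→KRW→ZAR: 0.05309 × 1153 × 0.01759 = 1.07673
ZAR→KRW→NOK→ZAR: 58.35 × 0.01036 × 1.657 = 1.00167
Maximum is ZAR→CHF→KRW→ZAR at 1.0767; arbitrage exists.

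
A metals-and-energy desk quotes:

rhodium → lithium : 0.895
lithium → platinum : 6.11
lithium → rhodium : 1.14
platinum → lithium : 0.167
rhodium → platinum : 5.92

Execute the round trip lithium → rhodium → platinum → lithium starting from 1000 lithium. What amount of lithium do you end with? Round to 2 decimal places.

1000 lithium × 1.14 = 1140 rhodium
1140 rhodium × 5.92 = 6748.8 platinum
6748.8 platinum × 0.167 = 1127.0496 lithium

1127.05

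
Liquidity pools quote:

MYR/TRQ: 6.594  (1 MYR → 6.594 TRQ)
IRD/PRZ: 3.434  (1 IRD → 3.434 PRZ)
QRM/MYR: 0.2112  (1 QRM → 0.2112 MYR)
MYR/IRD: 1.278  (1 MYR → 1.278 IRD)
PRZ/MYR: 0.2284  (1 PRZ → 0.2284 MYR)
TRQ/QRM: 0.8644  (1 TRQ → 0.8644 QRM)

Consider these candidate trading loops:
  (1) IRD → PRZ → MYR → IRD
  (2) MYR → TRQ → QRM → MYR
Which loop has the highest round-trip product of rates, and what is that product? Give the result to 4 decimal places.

(1) 3.434 × 0.2284 × 1.278 = 1.00237
(2) 6.594 × 0.8644 × 0.2112 = 1.20381
Highest is cycle (2) at 1.2038 (>1, arbitrage).

1.2038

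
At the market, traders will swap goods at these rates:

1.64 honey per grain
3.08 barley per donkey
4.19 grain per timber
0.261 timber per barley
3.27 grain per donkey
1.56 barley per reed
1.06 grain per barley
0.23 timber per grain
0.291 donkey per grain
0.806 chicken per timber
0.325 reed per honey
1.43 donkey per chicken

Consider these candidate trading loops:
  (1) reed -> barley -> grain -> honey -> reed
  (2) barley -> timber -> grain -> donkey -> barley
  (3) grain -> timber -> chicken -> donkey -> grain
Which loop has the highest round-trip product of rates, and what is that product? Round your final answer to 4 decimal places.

(1) 1.56 × 1.06 × 1.64 × 0.325 = 0.88137
(2) 0.261 × 4.19 × 0.291 × 3.08 = 0.98016
(3) 0.23 × 0.806 × 1.43 × 3.27 = 0.86686
Highest is cycle (2) at 0.9802 (≤1, no arbitrage).

0.9802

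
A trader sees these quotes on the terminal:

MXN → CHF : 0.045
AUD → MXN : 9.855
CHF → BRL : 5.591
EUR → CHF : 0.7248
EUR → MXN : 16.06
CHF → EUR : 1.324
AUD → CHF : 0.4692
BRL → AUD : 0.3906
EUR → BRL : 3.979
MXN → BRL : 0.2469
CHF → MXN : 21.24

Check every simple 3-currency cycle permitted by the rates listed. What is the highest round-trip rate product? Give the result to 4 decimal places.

1.0247

CHF→BRL→AUD→CHF: 5.591 × 0.3906 × 0.4692 = 1.02466
MXN→CHF→EUR→MXN: 0.045 × 1.324 × 16.06 = 0.95685
MXN→BRL→AUD→MXN: 0.2469 × 0.3906 × 9.855 = 0.95041
Maximum is CHF→BRL→AUD→CHF at 1.0247; arbitrage exists.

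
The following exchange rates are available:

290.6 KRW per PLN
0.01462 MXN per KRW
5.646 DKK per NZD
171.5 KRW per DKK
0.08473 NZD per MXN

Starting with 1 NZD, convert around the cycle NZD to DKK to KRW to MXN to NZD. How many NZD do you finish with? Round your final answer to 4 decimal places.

1 NZD × 5.646 = 5.646 DKK
5.646 DKK × 171.5 = 968.289 KRW
968.289 KRW × 0.01462 = 14.15638518 MXN
14.15638518 MXN × 0.08473 = 1.1994705163014 NZD

1.1995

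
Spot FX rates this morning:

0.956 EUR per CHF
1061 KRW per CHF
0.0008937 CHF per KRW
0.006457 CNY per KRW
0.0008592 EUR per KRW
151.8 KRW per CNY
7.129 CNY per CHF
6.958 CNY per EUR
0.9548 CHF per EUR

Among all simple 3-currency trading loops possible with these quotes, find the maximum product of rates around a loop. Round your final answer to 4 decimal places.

CNY→KRW→CHF→CNY: 151.8 × 0.0008937 × 7.129 = 0.96715
CNY→KRW→EUR→CNY: 151.8 × 0.0008592 × 6.958 = 0.90751
KRW→EUR→CHF→KRW: 0.0008592 × 0.9548 × 1061 = 0.87041
Maximum is CNY→KRW→CHF→CNY at 0.9671; no arbitrage — every cycle loses value.

0.9671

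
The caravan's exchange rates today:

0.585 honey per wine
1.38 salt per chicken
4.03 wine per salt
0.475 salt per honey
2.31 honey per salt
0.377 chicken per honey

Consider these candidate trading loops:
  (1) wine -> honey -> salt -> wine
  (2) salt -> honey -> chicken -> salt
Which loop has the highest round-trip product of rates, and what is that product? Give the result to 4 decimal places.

(1) 0.585 × 0.475 × 4.03 = 1.11984
(2) 2.31 × 0.377 × 1.38 = 1.20180
Highest is cycle (2) at 1.2018 (>1, arbitrage).

1.2018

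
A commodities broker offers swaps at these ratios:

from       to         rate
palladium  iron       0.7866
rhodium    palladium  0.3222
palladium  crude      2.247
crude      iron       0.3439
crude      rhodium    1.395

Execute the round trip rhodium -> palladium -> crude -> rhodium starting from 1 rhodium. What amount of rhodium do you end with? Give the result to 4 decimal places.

1.0100

1 rhodium × 0.3222 = 0.3222 palladium
0.3222 palladium × 2.247 = 0.7239834 crude
0.7239834 crude × 1.395 = 1.009956843 rhodium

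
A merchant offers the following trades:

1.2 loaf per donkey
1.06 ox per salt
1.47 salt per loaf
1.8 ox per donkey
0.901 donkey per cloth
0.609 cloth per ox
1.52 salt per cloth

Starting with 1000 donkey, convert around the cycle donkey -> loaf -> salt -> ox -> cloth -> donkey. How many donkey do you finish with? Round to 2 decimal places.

1026.00

1000 donkey × 1.2 = 1200 loaf
1200 loaf × 1.47 = 1764 salt
1764 salt × 1.06 = 1869.84 ox
1869.84 ox × 0.609 = 1138.73256 cloth
1138.73256 cloth × 0.901 = 1025.99803656 donkey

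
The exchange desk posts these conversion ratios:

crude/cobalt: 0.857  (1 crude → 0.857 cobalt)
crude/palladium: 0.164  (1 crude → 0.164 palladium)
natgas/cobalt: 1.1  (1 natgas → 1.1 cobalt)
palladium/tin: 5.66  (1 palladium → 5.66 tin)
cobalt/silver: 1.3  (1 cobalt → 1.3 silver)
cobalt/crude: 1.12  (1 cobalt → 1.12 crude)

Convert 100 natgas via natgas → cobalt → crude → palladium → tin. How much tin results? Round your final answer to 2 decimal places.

114.36

100 natgas × 1.1 = 110 cobalt
110 cobalt × 1.12 = 123.2 crude
123.2 crude × 0.164 = 20.2048 palladium
20.2048 palladium × 5.66 = 114.359168 tin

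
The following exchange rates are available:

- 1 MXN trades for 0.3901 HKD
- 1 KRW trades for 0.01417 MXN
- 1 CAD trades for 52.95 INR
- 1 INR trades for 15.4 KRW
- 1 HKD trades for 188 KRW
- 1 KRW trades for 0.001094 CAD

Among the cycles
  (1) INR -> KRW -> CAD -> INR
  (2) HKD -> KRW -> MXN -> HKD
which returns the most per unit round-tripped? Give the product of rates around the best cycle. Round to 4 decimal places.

(1) 15.4 × 0.001094 × 52.95 = 0.89208
(2) 188 × 0.01417 × 0.3901 = 1.03921
Highest is cycle (2) at 1.0392 (>1, arbitrage).

1.0392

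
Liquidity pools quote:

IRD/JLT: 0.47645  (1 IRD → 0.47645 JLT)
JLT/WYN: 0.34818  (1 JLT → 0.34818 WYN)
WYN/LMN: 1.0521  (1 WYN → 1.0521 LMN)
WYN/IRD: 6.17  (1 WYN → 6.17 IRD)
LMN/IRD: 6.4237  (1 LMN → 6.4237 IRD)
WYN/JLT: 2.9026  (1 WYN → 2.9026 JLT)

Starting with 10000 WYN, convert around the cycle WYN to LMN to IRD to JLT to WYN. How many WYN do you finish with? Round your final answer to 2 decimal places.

10000 WYN × 1.0521 = 10521 LMN
10521 LMN × 6.4237 = 67583.7477 IRD
67583.7477 IRD × 0.47645 = 32200.276591665 JLT
32200.276591665 JLT × 0.34818 = 11211.4923036859197 WYN

11211.49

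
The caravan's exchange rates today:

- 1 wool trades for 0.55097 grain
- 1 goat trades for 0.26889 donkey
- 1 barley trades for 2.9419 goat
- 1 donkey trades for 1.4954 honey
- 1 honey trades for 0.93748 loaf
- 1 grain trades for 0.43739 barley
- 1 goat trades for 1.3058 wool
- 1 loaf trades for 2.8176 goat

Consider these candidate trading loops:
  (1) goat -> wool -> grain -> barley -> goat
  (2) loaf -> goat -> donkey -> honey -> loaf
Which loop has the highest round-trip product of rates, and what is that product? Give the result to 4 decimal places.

1.0621

(1) 1.3058 × 0.55097 × 0.43739 × 2.9419 = 0.92577
(2) 2.8176 × 0.26889 × 1.4954 × 0.93748 = 1.06212
Highest is cycle (2) at 1.0621 (>1, arbitrage).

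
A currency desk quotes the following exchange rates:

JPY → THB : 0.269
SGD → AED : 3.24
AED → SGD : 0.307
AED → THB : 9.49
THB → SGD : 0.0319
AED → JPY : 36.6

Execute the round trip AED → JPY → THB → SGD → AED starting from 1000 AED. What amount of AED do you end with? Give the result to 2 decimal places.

1017.58

1000 AED × 36.6 = 36600 JPY
36600 JPY × 0.269 = 9845.4 THB
9845.4 THB × 0.0319 = 314.06826 SGD
314.06826 SGD × 3.24 = 1017.5811624 AED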